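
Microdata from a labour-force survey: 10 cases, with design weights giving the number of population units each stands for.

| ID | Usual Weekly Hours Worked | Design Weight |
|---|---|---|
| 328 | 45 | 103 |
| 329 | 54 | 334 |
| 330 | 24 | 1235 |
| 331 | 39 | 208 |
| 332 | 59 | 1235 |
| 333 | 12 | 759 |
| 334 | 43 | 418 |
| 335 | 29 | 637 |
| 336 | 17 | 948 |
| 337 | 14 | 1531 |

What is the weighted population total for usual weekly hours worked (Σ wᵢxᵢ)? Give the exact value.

Weighted total = 45×103 + 54×334 + 24×1235 + 39×208 + 59×1235 + 12×759 + 43×418 + 29×637 + 17×948 + 14×1531
  = 216393

216393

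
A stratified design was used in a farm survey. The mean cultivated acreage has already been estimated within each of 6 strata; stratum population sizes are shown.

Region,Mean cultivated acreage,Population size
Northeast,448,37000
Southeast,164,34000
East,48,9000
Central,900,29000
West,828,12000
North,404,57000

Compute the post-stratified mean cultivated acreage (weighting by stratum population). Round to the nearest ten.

460

Σ Nₕ·x̄ₕ = 448×37000 + 164×34000 + 48×9000 + 900×29000 + 828×12000 + 404×57000
  = 16576000 + 5576000 + 432000 + 26100000 + 9936000 + 23028000 = 81648000
Σ Nₕ = 178000
Overall mean = 81648000 / 178000 = 458.69663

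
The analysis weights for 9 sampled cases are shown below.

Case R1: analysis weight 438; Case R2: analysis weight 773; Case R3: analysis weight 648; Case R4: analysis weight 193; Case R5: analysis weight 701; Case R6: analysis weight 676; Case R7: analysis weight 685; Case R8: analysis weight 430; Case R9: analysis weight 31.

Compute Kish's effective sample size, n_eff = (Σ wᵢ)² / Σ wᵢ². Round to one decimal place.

7.3

Σ wᵢ = 438 + 773 + 648 + 193 + 701 + 676 + 685 + 430 + 31 = 4575
Σ wᵢ² = 191844 + 597529 + 419904 + 37249 + 491401 + 456976 + 469225 + 184900 + 961 = 2849989
n_eff = 4575² / 2849989 = 20930625 / 2849989 = 7.3441073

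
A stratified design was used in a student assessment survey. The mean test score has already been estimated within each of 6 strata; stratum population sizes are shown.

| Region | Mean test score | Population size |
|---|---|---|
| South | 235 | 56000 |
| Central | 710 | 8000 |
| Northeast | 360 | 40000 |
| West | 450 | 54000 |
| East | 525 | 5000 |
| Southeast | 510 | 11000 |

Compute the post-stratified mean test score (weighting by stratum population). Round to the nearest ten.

Σ Nₕ·x̄ₕ = 235×56000 + 710×8000 + 360×40000 + 450×54000 + 525×5000 + 510×11000
  = 13160000 + 5680000 + 14400000 + 24300000 + 2625000 + 5610000 = 65775000
Σ Nₕ = 56000 + 8000 + 40000 + 54000 + 5000 + 11000 = 174000
Overall mean = 65775000 / 174000 = 378.01724

380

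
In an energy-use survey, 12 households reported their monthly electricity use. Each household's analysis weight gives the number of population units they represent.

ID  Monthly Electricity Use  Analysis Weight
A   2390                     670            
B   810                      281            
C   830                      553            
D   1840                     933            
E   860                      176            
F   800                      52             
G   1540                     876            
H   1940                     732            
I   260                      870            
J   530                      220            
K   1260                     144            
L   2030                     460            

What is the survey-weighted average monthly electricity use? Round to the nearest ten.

Weighted sum = 8424740
Sum of weights = 670 + 281 + 553 + 933 + 176 + 52 + 876 + 732 + 870 + 220 + 144 + 460 = 5967
Weighted mean = 8424740 / 5967 = 1411.8887

1410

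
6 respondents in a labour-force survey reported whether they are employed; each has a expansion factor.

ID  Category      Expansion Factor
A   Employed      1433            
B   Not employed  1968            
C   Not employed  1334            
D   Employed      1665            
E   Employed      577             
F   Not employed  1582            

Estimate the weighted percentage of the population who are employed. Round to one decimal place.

42.9

Sum of weights for 'Employed' = 1433 + 1665 + 577 = 3675
Total weight = 1433 + 1968 + 1334 + 1665 + 577 + 1582 = 8559
Weighted proportion = 3675 / 8559 = 0.42937259 → 42.937259%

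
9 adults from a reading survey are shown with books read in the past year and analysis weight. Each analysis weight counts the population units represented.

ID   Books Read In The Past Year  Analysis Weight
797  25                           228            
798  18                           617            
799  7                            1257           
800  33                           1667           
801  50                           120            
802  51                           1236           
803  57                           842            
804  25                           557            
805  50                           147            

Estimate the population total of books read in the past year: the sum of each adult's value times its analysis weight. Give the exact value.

218921

Weighted total = 25×228 + 18×617 + 7×1257 + 33×1667 + 50×120 + 51×1236 + 57×842 + 25×557 + 50×147
  = 5700 + 11106 + 8799 + 55011 + 6000 + 63036 + 47994 + 13925 + 7350 = 218921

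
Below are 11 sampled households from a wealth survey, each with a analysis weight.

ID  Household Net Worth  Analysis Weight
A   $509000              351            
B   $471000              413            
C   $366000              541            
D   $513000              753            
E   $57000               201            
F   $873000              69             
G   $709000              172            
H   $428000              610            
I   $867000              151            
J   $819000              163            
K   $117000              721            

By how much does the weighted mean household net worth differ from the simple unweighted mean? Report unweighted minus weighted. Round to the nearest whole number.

95976

Unweighted sum = 509000 + 471000 + 366000 + 513000 + 57000 + 873000 + 709000 + 428000 + 867000 + 819000 + 117000 = 5729000
Unweighted mean = 5729000 / 11 = 520818.18
Weighted sum = 509000×351 + 471000×413 + 366000×541 + 513000×753 + 57000×201 + 873000×69 + 709000×172 + 428000×610 + 867000×151 + 819000×163 + 117000×721
  = 178659000 + 194523000 + 198006000 + 386289000 + 11457000 + 60237000 + 121948000 + 261080000 + 130917000 + 133497000 + 84357000 = 1760970000
Sum of weights = 4145
Weighted mean = 1760970000 / 4145 = 424841.98
Difference (unweighted minus weighted) = 95976.204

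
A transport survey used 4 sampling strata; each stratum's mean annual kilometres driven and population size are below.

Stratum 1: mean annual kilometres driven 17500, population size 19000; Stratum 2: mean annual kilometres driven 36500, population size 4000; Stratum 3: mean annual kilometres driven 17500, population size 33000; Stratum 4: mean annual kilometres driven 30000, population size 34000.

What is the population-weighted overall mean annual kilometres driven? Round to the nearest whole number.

Σ Nₕ·x̄ₕ = 17500×19000 + 36500×4000 + 17500×33000 + 30000×34000
  = 332500000 + 146000000 + 577500000 + 1020000000 = 2076000000
Σ Nₕ = 90000
Overall mean = 2076000000 / 90000 = 23066.667

23067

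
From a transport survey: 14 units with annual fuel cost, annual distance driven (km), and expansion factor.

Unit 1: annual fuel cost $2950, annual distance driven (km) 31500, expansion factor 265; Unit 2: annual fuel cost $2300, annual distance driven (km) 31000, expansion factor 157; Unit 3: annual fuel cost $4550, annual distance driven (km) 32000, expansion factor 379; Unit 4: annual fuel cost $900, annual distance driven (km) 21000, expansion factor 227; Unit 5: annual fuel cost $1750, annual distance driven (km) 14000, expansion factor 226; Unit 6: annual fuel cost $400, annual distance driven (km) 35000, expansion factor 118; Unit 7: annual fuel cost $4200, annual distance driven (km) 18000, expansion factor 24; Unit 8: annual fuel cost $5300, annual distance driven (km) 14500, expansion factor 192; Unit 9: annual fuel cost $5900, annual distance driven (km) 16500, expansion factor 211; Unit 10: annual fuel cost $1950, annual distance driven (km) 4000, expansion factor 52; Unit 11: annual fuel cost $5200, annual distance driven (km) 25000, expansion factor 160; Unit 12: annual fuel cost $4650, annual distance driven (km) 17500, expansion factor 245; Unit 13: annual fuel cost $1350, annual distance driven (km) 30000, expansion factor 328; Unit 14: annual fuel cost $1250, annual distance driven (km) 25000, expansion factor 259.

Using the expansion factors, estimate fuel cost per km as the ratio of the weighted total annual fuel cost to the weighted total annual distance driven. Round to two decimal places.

Σ wᵢ·y = 8716800
Σ wᵢ·x = 68911500
Ratio = 8716800 / 68911500 = 0.12649268

0.13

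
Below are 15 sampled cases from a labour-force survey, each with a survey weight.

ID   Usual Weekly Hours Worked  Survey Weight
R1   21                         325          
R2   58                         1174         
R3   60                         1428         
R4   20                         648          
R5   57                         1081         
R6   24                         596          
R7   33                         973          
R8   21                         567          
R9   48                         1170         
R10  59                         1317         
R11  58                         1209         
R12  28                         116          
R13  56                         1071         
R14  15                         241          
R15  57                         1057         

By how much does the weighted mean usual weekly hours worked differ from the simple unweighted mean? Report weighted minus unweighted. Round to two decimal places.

7.14

Unweighted sum = 615
Unweighted mean = 615 / 15 = 41
Weighted sum = 624567
Sum of weights = 12973
Weighted mean = 624567 / 12973 = 48.143606
Difference (weighted minus unweighted) = 7.143606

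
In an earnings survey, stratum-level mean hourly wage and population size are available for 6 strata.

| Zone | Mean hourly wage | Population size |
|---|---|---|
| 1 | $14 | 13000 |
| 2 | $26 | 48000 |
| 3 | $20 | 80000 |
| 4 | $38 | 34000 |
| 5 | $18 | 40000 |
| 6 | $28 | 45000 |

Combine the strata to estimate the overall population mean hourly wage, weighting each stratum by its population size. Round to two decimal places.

Σ Nₕ·x̄ₕ = 14×13000 + 26×48000 + 20×80000 + 38×34000 + 18×40000 + 28×45000
  = 182000 + 1248000 + 1600000 + 1292000 + 720000 + 1260000 = 6302000
Σ Nₕ = 13000 + 48000 + 80000 + 34000 + 40000 + 45000 = 260000
Overall mean = 6302000 / 260000 = 24.238462

24.24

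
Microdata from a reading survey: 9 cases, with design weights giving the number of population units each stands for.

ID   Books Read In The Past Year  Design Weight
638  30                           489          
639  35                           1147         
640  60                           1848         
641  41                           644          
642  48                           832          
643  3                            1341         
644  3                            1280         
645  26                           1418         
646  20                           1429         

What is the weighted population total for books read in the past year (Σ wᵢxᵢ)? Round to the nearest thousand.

305000

Weighted total = 30×489 + 35×1147 + 60×1848 + 41×644 + 48×832 + 3×1341 + 3×1280 + 26×1418 + 20×1429
  = 14670 + 40145 + 110880 + 26404 + 39936 + 4023 + 3840 + 36868 + 28580 = 305346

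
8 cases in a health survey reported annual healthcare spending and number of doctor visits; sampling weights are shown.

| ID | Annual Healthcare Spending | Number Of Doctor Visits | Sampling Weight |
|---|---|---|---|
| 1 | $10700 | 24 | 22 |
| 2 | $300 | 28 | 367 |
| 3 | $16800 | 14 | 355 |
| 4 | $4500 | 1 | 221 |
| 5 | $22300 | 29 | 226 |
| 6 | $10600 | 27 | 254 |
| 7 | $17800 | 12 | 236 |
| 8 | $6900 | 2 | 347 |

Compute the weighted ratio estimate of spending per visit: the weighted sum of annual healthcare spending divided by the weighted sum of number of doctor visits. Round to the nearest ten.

Σ wᵢ·y = 21631300
Σ wᵢ·x = 24×22 + 28×367 + 14×355 + 1×221 + 29×226 + 27×254 + 12×236 + 2×347
  = 528 + 10276 + 4970 + 221 + 6554 + 6858 + 2832 + 694 = 32933
Ratio = 21631300 / 32933 = 656.8275

660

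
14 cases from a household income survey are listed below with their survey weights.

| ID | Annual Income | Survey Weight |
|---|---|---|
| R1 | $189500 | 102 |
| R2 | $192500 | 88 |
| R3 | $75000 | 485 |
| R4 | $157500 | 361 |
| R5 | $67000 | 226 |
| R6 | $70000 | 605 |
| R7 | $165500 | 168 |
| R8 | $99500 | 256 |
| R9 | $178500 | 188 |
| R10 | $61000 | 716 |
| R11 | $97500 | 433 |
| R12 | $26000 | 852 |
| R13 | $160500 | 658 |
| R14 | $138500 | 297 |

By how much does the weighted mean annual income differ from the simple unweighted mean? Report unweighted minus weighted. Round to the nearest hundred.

Unweighted sum = 1678500
Unweighted mean = 1678500 / 14 = 119892.86
Weighted sum = 528616500
Sum of weights = 5435
Weighted mean = 528616500 / 5435 = 97261.546
Difference (unweighted minus weighted) = 22631.312

22600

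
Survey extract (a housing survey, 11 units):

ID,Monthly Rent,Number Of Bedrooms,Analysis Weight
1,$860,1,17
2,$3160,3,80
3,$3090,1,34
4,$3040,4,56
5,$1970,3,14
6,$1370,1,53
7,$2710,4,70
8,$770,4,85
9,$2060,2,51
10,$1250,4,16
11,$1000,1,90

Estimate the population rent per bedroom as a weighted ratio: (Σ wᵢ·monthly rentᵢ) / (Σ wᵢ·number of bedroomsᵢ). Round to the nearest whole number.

Σ wᵢ·y = 860×17 + 3160×80 + 3090×34 + 3040×56 + 1970×14 + 1370×53 + 2710×70 + 770×85 + 2060×51 + 1250×16 + 1000×90
  = 1113120
Σ wᵢ·x = 1×17 + 3×80 + 1×34 + 4×56 + 3×14 + 1×53 + 4×70 + 4×85 + 2×51 + 4×16 + 1×90
  = 1486
Ratio = 1113120 / 1486 = 749.07133

749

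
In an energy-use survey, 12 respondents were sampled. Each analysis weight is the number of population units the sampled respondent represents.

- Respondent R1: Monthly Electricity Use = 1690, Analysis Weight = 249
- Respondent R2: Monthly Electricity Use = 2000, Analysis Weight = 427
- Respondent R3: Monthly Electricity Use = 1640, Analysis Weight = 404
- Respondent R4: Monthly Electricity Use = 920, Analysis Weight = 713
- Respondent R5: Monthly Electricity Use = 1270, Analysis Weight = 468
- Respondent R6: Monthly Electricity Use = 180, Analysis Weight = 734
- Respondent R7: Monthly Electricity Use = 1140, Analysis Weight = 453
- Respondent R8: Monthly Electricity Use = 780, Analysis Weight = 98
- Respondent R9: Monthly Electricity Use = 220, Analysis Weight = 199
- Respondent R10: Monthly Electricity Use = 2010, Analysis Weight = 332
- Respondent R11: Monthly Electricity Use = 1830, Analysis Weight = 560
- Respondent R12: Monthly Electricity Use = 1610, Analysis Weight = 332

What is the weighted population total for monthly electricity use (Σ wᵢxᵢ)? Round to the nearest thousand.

6183000

Weighted total = 6183090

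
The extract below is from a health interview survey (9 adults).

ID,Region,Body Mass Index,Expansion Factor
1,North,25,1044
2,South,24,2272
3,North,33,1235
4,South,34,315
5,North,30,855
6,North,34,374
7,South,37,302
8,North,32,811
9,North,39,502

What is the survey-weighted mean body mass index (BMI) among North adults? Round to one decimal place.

North rows: 1, 3, 5, 6, 8, 9
Weighted sum = 25×1044 + 33×1235 + 30×855 + 34×374 + 32×811 + 39×502
  = 26100 + 40755 + 25650 + 12716 + 25952 + 19578 = 150751
Sum of weights = 1044 + 1235 + 855 + 374 + 811 + 502 = 4821
Weighted mean = 150751 / 4821 = 31.269654

31.3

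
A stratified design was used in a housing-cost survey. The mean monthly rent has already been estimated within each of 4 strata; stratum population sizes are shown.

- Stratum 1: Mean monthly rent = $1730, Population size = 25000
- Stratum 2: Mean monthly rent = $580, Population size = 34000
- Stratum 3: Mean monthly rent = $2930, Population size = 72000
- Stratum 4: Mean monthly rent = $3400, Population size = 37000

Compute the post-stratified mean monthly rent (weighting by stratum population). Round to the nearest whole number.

Σ Nₕ·x̄ₕ = 1730×25000 + 580×34000 + 2930×72000 + 3400×37000
  = 43250000 + 19720000 + 210960000 + 125800000 = 399730000
Σ Nₕ = 25000 + 34000 + 72000 + 37000 = 168000
Overall mean = 399730000 / 168000 = 2379.3452

2379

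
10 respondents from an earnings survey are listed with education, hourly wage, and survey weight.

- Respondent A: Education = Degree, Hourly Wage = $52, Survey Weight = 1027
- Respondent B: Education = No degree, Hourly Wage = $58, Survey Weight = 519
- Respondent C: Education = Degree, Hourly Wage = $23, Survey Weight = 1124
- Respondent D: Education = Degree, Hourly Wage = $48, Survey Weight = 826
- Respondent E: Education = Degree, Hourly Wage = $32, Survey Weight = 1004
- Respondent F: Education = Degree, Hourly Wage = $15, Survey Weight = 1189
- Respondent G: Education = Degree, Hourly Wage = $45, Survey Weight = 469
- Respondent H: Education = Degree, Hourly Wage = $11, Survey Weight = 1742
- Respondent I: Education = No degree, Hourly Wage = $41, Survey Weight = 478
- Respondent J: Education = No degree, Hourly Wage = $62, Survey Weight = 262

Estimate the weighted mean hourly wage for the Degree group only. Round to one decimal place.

Degree rows: A, C, D, E, F, G, H
Weighted sum = 52×1027 + 23×1124 + 48×826 + 32×1004 + 15×1189 + 45×469 + 11×1742
  = 53404 + 25852 + 39648 + 32128 + 17835 + 21105 + 19162 = 209134
Sum of weights = 1027 + 1124 + 826 + 1004 + 1189 + 469 + 1742 = 7381
Weighted mean = 209134 / 7381 = 28.334101

28.3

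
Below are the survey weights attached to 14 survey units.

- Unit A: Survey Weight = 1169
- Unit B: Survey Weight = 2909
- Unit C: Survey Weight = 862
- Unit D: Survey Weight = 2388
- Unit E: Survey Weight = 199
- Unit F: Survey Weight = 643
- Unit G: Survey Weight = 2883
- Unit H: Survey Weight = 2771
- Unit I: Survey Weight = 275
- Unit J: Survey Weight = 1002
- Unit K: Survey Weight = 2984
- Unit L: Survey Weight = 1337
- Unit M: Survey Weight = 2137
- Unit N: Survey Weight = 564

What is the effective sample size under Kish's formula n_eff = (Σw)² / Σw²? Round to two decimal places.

9.91

Σ wᵢ = 22123
Σ wᵢ² = 49373929
n_eff = 22123² / 49373929 = 489427129 / 49373929 = 9.9126632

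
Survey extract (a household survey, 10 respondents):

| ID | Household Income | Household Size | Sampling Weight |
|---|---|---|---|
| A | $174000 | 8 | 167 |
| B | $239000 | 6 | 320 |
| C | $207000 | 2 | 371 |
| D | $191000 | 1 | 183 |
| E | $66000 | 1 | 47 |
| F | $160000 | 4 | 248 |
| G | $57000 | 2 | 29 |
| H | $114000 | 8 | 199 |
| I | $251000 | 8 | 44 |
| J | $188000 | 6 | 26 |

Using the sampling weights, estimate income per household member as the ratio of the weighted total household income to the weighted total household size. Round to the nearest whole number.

Σ wᵢ·y = 174000×167 + 239000×320 + 207000×371 + 191000×183 + 66000×47 + 160000×248 + 57000×29 + 114000×199 + 251000×44 + 188000×26
  = 300341000
Σ wᵢ·x = 8×167 + 6×320 + 2×371 + 1×183 + 1×47 + 4×248 + 2×29 + 8×199 + 8×44 + 6×26
  = 1336 + 1920 + 742 + 183 + 47 + 992 + 58 + 1592 + 352 + 156 = 7378
Ratio = 300341000 / 7378 = 40707.644

40708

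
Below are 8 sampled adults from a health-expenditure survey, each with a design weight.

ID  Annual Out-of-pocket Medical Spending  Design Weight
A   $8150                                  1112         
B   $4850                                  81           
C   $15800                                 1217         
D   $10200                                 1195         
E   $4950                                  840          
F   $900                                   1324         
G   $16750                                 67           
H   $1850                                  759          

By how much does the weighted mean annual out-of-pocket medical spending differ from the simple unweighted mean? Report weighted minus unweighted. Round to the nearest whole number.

Unweighted sum = 8150 + 4850 + 15800 + 10200 + 4950 + 900 + 16750 + 1850 = 63450
Unweighted mean = 63450 / 8 = 7931.25
Weighted sum = 8150×1112 + 4850×81 + 15800×1217 + 10200×1195 + 4950×840 + 900×1324 + 16750×67 + 1850×759
  = 9062800 + 392850 + 19228600 + 12189000 + 4158000 + 1191600 + 1122250 + 1404150 = 48749250
Sum of weights = 1112 + 81 + 1217 + 1195 + 840 + 1324 + 67 + 759 = 6595
Weighted mean = 48749250 / 6595 = 7391.8499
Difference (weighted minus unweighted) = -539.40011

-539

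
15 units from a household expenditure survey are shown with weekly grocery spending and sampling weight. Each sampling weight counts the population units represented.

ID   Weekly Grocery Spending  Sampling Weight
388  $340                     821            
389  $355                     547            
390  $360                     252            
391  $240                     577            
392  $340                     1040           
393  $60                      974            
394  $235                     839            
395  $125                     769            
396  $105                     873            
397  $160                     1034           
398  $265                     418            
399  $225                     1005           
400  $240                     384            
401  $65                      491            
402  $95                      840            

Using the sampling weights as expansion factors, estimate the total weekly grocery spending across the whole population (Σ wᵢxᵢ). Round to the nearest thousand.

2206000

Weighted total = 2205730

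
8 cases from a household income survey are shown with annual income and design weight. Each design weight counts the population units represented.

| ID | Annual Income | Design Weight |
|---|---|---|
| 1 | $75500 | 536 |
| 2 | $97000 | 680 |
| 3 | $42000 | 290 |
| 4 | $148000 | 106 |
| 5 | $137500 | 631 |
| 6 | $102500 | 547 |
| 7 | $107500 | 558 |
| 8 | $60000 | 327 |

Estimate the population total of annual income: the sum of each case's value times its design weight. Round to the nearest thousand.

356731000

Weighted total = 356731000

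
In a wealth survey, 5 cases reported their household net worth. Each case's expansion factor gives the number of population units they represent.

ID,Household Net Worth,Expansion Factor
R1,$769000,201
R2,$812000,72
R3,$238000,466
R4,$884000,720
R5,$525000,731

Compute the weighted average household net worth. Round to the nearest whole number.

613788

Weighted sum = 769000×201 + 812000×72 + 238000×466 + 884000×720 + 525000×731
  = 154569000 + 58464000 + 110908000 + 636480000 + 383775000 = 1344196000
Sum of weights = 2190
Weighted mean = 1344196000 / 2190 = 613788.13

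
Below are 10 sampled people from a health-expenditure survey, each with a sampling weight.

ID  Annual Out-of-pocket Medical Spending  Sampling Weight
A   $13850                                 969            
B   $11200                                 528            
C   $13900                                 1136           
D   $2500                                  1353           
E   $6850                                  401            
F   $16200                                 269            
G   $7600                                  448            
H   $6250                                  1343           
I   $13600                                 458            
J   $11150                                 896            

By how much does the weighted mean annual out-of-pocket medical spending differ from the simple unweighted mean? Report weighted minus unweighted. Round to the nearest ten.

-870

Unweighted sum = 13850 + 11200 + 13900 + 2500 + 6850 + 16200 + 7600 + 6250 + 13600 + 11150 = 103100
Unweighted mean = 103100 / 10 = 10310
Weighted sum = 13850×969 + 11200×528 + 13900×1136 + 2500×1353 + 6850×401 + 16200×269 + 7600×448 + 6250×1343 + 13600×458 + 11150×896
  = 13420650 + 5913600 + 15790400 + 3382500 + 2746850 + 4357800 + 3404800 + 8393750 + 6228800 + 9990400 = 73629550
Sum of weights = 969 + 528 + 1136 + 1353 + 401 + 269 + 448 + 1343 + 458 + 896 = 7801
Weighted mean = 73629550 / 7801 = 9438.4758
Difference (weighted minus unweighted) = -871.52416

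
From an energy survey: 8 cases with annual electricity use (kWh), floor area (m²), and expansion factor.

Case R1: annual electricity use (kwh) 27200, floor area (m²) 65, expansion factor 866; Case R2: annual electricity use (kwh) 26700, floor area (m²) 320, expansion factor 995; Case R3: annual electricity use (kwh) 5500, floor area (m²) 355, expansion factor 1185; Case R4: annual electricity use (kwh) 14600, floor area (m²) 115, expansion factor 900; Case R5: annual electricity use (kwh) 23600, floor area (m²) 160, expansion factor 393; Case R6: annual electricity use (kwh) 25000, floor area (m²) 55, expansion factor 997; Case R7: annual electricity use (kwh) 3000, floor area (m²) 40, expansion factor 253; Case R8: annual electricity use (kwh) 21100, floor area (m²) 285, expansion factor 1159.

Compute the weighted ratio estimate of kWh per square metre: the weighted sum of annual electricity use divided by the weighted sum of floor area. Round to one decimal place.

Σ wᵢ·y = 27200×866 + 26700×995 + 5500×1185 + 14600×900 + 23600×393 + 25000×997 + 3000×253 + 21100×1159
  = 129192900
Σ wᵢ·x = 65×866 + 320×995 + 355×1185 + 115×900 + 160×393 + 55×997 + 40×253 + 285×1159
  = 56290 + 318400 + 420675 + 103500 + 62880 + 54835 + 10120 + 330315 = 1357015
Ratio = 129192900 / 1357015 = 95.203738

95.2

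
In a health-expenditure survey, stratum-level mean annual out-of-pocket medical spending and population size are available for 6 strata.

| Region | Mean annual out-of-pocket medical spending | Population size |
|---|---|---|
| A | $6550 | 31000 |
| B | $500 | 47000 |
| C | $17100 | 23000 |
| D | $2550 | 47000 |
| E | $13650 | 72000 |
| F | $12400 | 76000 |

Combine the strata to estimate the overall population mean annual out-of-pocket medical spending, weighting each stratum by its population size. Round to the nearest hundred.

Σ Nₕ·x̄ₕ = 6550×31000 + 500×47000 + 17100×23000 + 2550×47000 + 13650×72000 + 12400×76000
  = 203050000 + 23500000 + 393300000 + 119850000 + 982800000 + 942400000 = 2664900000
Σ Nₕ = 31000 + 47000 + 23000 + 47000 + 72000 + 76000 = 296000
Overall mean = 2664900000 / 296000 = 9003.0405

9000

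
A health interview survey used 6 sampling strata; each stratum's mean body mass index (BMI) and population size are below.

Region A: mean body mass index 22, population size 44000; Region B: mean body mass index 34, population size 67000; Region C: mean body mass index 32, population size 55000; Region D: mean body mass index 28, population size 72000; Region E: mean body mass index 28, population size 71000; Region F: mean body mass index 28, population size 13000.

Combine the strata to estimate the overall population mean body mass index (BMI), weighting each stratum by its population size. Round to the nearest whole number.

29

Σ Nₕ·x̄ₕ = 22×44000 + 34×67000 + 32×55000 + 28×72000 + 28×71000 + 28×13000
  = 968000 + 2278000 + 1760000 + 2016000 + 1988000 + 364000 = 9374000
Σ Nₕ = 44000 + 67000 + 55000 + 72000 + 71000 + 13000 = 322000
Overall mean = 9374000 / 322000 = 29.111801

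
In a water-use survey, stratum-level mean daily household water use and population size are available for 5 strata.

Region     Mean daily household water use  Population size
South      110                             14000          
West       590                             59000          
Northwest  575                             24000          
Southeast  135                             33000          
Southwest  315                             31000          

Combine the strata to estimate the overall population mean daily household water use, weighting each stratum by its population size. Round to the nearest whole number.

Σ Nₕ·x̄ₕ = 110×14000 + 590×59000 + 575×24000 + 135×33000 + 315×31000
  = 1540000 + 34810000 + 13800000 + 4455000 + 9765000 = 64370000
Σ Nₕ = 161000
Overall mean = 64370000 / 161000 = 399.81366

400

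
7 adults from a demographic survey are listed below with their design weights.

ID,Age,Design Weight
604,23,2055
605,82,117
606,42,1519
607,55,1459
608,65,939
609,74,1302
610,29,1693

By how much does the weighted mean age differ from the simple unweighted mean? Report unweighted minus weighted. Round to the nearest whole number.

8

Unweighted sum = 23 + 82 + 42 + 55 + 65 + 74 + 29 = 370
Unweighted mean = 370 / 7 = 52.857143
Weighted sum = 407382
Sum of weights = 2055 + 117 + 1519 + 1459 + 939 + 1302 + 1693 = 9084
Weighted mean = 407382 / 9084 = 44.846103
Difference (unweighted minus weighted) = 8.0110398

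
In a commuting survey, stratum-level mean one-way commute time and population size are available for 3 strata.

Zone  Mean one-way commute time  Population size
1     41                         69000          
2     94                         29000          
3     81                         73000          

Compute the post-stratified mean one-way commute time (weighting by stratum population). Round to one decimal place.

67.1

Σ Nₕ·x̄ₕ = 41×69000 + 94×29000 + 81×73000
  = 2829000 + 2726000 + 5913000 = 11468000
Σ Nₕ = 171000
Overall mean = 11468000 / 171000 = 67.064327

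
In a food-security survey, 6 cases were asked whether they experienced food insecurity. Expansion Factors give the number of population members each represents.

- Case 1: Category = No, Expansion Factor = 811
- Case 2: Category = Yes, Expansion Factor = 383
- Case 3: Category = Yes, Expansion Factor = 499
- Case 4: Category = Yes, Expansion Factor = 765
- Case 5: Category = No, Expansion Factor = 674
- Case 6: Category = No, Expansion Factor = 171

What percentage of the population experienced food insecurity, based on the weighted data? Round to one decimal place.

Sum of weights for 'Yes' = 383 + 499 + 765 = 1647
Total weight = 3303
Weighted proportion = 1647 / 3303 = 0.4986376 → 49.86376%

49.9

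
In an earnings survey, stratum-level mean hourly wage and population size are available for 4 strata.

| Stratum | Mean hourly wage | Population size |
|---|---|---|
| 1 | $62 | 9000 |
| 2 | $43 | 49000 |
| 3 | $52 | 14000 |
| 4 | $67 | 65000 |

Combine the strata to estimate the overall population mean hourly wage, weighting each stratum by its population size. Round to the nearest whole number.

57

Σ Nₕ·x̄ₕ = 62×9000 + 43×49000 + 52×14000 + 67×65000
  = 558000 + 2107000 + 728000 + 4355000 = 7748000
Σ Nₕ = 137000
Overall mean = 7748000 / 137000 = 56.554745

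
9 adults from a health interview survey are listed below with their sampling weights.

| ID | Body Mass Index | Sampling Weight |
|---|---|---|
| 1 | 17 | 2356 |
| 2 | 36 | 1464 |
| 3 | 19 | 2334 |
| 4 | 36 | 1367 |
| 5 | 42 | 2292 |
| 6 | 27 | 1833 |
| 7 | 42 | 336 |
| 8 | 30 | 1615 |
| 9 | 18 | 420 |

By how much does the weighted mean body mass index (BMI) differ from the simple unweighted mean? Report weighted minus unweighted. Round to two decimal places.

Unweighted sum = 17 + 36 + 19 + 36 + 42 + 27 + 42 + 30 + 18 = 267
Unweighted mean = 267 / 9 = 29.666667
Weighted sum = 17×2356 + 36×1464 + 19×2334 + 36×1367 + 42×2292 + 27×1833 + 42×336 + 30×1615 + 18×420
  = 402191
Sum of weights = 14017
Weighted mean = 402191 / 14017 = 28.693087
Difference (weighted minus unweighted) = -0.9735797

-0.97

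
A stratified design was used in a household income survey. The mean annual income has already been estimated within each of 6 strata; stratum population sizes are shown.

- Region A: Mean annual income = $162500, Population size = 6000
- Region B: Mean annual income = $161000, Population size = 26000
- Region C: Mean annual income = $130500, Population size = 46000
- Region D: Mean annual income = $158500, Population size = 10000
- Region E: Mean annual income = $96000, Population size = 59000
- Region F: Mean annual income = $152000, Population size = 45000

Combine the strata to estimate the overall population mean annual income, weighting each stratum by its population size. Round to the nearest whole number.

131526

Σ Nₕ·x̄ₕ = 162500×6000 + 161000×26000 + 130500×46000 + 158500×10000 + 96000×59000 + 152000×45000
  = 975000000 + 4186000000 + 6003000000 + 1585000000 + 5664000000 + 6840000000 = 25253000000
Σ Nₕ = 6000 + 26000 + 46000 + 10000 + 59000 + 45000 = 192000
Overall mean = 25253000000 / 192000 = 131526.04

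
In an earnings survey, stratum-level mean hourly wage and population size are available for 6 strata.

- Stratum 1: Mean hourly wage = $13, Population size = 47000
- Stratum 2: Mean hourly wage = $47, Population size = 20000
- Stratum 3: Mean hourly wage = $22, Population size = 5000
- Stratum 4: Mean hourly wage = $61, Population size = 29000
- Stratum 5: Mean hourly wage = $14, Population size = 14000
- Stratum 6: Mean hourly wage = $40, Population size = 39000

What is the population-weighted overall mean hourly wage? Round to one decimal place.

33.7

Σ Nₕ·x̄ₕ = 5186000
Σ Nₕ = 154000
Overall mean = 5186000 / 154000 = 33.675325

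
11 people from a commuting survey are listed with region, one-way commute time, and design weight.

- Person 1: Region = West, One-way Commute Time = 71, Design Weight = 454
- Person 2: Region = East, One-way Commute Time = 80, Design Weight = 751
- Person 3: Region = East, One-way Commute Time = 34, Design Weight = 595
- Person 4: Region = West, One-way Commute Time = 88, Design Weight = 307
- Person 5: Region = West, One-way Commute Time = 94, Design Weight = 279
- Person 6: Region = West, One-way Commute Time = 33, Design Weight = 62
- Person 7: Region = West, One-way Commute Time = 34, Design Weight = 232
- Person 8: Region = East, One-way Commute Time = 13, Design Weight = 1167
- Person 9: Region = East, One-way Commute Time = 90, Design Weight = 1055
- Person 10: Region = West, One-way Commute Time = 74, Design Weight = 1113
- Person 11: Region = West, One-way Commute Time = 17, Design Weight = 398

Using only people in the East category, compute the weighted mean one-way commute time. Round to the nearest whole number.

53

East rows: 2, 3, 8, 9
Weighted sum = 80×751 + 34×595 + 13×1167 + 90×1055
  = 60080 + 20230 + 15171 + 94950 = 190431
Sum of weights = 751 + 595 + 1167 + 1055 = 3568
Weighted mean = 190431 / 3568 = 53.371917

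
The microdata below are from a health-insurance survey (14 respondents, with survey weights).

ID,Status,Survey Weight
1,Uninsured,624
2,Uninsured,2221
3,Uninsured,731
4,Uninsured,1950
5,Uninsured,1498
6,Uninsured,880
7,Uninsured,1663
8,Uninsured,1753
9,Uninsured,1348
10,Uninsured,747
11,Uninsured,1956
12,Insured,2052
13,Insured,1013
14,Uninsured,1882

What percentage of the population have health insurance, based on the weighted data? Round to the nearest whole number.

15

Sum of weights for 'Insured' = 2052 + 1013 = 3065
Total weight = 20318
Weighted proportion = 3065 / 20318 = 0.15085146 → 15.085146%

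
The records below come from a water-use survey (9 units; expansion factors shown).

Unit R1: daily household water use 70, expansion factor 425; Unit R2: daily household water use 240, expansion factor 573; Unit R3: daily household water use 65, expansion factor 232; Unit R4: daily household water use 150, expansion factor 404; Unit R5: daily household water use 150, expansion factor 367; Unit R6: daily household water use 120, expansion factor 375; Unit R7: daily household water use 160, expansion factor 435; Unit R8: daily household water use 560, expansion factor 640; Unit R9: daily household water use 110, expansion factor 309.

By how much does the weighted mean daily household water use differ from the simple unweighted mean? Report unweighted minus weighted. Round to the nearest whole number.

-34

Unweighted sum = 70 + 240 + 65 + 150 + 150 + 120 + 160 + 560 + 110 = 1625
Unweighted mean = 1625 / 9 = 180.55556
Weighted sum = 70×425 + 240×573 + 65×232 + 150×404 + 150×367 + 120×375 + 160×435 + 560×640 + 110×309
  = 804990
Sum of weights = 425 + 573 + 232 + 404 + 367 + 375 + 435 + 640 + 309 = 3760
Weighted mean = 804990 / 3760 = 214.09309
Difference (unweighted minus weighted) = -33.53753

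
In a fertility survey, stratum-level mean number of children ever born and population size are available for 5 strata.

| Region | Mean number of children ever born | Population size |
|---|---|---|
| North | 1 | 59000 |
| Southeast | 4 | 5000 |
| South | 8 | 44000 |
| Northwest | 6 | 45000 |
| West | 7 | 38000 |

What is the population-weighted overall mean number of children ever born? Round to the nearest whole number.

Σ Nₕ·x̄ₕ = 1×59000 + 4×5000 + 8×44000 + 6×45000 + 7×38000
  = 59000 + 20000 + 352000 + 270000 + 266000 = 967000
Σ Nₕ = 59000 + 5000 + 44000 + 45000 + 38000 = 191000
Overall mean = 967000 / 191000 = 5.0628272

5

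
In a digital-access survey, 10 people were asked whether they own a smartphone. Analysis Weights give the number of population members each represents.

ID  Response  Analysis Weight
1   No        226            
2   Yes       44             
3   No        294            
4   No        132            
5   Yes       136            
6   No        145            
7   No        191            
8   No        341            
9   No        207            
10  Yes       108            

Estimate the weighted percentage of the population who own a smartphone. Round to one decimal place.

15.8

Sum of weights for 'Yes' = 44 + 136 + 108 = 288
Total weight = 1824
Weighted proportion = 288 / 1824 = 0.15789474 → 15.789474%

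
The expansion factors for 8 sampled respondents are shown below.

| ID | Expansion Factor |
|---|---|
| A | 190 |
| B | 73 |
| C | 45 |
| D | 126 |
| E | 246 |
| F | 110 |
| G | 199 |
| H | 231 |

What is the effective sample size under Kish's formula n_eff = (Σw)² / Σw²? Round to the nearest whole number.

7

Σ wᵢ = 190 + 73 + 45 + 126 + 246 + 110 + 199 + 231 = 1220
Σ wᵢ² = 36100 + 5329 + 2025 + 15876 + 60516 + 12100 + 39601 + 53361 = 224908
n_eff = 1220² / 224908 = 1488400 / 224908 = 6.6178171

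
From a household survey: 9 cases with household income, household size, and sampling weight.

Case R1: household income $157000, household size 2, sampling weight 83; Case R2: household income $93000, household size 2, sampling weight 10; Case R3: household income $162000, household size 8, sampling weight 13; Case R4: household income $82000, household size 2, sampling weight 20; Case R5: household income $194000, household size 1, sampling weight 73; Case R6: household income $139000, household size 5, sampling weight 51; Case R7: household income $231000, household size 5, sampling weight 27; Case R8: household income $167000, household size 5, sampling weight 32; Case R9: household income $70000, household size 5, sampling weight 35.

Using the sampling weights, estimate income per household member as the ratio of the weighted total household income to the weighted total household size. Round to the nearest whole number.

46976

Σ wᵢ·y = 157000×83 + 93000×10 + 162000×13 + 82000×20 + 194000×73 + 139000×51 + 231000×27 + 167000×32 + 70000×35
  = 13031000 + 930000 + 2106000 + 1640000 + 14162000 + 7089000 + 6237000 + 5344000 + 2450000 = 52989000
Σ wᵢ·x = 2×83 + 2×10 + 8×13 + 2×20 + 1×73 + 5×51 + 5×27 + 5×32 + 5×35
  = 166 + 20 + 104 + 40 + 73 + 255 + 135 + 160 + 175 = 1128
Ratio = 52989000 / 1128 = 46976.064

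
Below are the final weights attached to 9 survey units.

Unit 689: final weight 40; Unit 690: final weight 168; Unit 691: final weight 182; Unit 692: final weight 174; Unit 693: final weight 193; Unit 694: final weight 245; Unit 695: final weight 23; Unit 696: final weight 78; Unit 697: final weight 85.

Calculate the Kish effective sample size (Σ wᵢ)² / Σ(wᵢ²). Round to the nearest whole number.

Σ wᵢ = 40 + 168 + 182 + 174 + 193 + 245 + 23 + 78 + 85 = 1188
Σ wᵢ² = 1600 + 28224 + 33124 + 30276 + 37249 + 60025 + 529 + 6084 + 7225 = 204336
n_eff = 1188² / 204336 = 1411344 / 204336 = 6.9069767

7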